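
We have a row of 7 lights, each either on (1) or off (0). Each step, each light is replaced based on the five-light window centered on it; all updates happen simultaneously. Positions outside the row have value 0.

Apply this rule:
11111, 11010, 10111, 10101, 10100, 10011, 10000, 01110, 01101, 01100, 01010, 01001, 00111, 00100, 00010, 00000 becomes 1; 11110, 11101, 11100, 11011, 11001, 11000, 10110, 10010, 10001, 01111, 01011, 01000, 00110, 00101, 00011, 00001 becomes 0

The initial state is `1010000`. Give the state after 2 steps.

0010110

0110111
0010110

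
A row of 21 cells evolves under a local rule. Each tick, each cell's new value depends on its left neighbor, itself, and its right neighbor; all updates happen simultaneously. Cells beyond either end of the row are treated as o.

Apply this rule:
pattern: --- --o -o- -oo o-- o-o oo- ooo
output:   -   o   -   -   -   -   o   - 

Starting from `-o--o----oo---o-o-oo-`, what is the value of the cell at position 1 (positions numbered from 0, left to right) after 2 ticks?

tick 1: ---o----o-o--o-----o-
tick 2: --o----o----o-----o--
position 1 holds -

-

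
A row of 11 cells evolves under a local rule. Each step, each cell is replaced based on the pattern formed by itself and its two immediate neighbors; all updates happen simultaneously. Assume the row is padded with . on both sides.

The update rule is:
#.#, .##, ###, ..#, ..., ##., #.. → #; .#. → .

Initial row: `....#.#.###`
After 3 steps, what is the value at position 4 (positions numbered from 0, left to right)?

step 1: ####.#.####
step 2: #####.#####
step 3: ###########
position 4 holds #

#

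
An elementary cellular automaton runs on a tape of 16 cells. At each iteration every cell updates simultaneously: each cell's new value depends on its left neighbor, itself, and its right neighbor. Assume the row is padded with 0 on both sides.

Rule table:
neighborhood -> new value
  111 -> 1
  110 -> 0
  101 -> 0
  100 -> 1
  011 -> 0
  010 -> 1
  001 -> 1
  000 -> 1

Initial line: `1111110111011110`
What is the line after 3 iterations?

1000001111101111

0111100010001101
1011011111110001
1000001111101111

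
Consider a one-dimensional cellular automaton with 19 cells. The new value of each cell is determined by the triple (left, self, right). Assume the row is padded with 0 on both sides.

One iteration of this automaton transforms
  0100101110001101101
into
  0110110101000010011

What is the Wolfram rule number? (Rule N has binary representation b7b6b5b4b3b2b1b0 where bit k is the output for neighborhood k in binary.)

180

position 7: 111 → 1  (bit 7 = 1)
position 8: 110 → 0  (bit 6 = 0)
position 5: 101 → 1  (bit 5 = 1)
position 2: 100 → 1  (bit 4 = 1)
position 6: 011 → 0  (bit 3 = 0)
position 1: 010 → 1  (bit 2 = 1)
position 0: 001 → 0  (bit 1 = 0)
position 10: 000 → 0  (bit 0 = 0)
bits b7..b0 = 10110100 = 180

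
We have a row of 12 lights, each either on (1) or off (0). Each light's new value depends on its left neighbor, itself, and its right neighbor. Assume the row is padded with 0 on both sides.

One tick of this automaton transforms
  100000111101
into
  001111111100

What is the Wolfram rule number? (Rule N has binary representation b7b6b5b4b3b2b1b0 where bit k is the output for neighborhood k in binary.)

203

position 7: 111 → 1  (bit 7 = 1)
position 9: 110 → 1  (bit 6 = 1)
position 10: 101 → 0  (bit 5 = 0)
position 1: 100 → 0  (bit 4 = 0)
position 6: 011 → 1  (bit 3 = 1)
position 0: 010 → 0  (bit 2 = 0)
position 5: 001 → 1  (bit 1 = 1)
position 2: 000 → 1  (bit 0 = 1)
bits b7..b0 = 11001011 = 203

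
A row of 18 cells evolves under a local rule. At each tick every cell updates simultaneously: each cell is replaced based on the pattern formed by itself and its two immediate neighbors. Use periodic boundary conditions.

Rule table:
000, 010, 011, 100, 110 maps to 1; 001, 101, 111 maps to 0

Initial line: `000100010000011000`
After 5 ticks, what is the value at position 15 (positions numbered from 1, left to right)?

110111011111011111
010101010001010000
010101011101011111
010101010101010001
010101010101011101
position 15 holds 1

1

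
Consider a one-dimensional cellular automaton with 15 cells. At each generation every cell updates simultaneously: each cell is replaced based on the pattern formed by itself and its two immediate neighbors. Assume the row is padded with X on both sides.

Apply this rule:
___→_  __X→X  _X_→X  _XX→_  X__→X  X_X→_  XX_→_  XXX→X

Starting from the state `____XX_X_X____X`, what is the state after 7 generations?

X__X___X_XX__X_
_XXXX_XX___XXX_
__XX____X_X_X__
XX__X__XX_X_XXX
X_XXXXX___X__XX
___XXX_X_XXXX_X
X_X_X__X__XX___

X_X_X__X__XX___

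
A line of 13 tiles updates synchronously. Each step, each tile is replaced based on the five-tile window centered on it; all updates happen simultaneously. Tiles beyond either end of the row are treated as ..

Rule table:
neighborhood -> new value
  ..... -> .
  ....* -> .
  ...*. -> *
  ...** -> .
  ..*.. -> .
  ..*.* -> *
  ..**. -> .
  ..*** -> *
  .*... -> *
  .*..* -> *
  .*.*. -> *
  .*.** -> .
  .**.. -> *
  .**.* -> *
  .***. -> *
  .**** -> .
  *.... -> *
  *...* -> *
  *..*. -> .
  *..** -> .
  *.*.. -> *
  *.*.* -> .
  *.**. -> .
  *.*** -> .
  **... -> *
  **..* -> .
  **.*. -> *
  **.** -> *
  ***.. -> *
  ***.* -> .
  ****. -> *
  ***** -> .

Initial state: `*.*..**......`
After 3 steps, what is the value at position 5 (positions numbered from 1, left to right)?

step 1: ****..***....
step 2: *.**..*****..
step 3: *..*..*..****
position 5 holds .

.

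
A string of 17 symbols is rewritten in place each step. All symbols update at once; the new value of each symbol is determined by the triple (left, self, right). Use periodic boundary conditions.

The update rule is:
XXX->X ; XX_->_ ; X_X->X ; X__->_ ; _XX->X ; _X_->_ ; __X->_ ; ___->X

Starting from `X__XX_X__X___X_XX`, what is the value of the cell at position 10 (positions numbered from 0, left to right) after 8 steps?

X

___X_X_____X__XXX
_X__X__XXX____XX_
_______XX__XX_X__
XXXXXX_X___X_X__X
XXXXX_X__X__X___X
XXXX_X________X_X
XXX_X__XXXXXX__XX
XX_X___XXXXX___XX
position 10 holds X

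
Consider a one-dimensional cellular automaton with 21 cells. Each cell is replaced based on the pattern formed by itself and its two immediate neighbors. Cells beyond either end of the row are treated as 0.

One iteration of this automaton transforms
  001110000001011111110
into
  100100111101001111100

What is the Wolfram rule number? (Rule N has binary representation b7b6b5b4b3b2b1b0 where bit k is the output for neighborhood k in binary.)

133

position 3: 111 → 1  (bit 7 = 1)
position 4: 110 → 0  (bit 6 = 0)
position 12: 101 → 0  (bit 5 = 0)
position 5: 100 → 0  (bit 4 = 0)
position 2: 011 → 0  (bit 3 = 0)
position 11: 010 → 1  (bit 2 = 1)
position 1: 001 → 0  (bit 1 = 0)
position 0: 000 → 1  (bit 0 = 1)
bits b7..b0 = 10000101 = 133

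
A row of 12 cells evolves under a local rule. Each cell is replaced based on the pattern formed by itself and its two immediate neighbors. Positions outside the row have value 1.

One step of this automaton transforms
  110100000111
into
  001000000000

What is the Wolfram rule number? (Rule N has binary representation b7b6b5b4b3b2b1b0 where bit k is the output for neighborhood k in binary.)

position 0: 111 → 0  (bit 7 = 0)
position 1: 110 → 0  (bit 6 = 0)
position 2: 101 → 1  (bit 5 = 1)
position 4: 100 → 0  (bit 4 = 0)
position 9: 011 → 0  (bit 3 = 0)
position 3: 010 → 0  (bit 2 = 0)
position 8: 001 → 0  (bit 1 = 0)
position 5: 000 → 0  (bit 0 = 0)
bits b7..b0 = 00100000 = 32

32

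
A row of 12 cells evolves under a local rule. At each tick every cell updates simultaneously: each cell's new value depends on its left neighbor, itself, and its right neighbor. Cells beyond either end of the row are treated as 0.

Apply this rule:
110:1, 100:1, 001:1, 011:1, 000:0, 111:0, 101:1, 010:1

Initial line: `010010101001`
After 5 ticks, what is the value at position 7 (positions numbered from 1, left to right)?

111111111111
100000000001
110000000011
111000000111
101100001101
position 7 holds 0

0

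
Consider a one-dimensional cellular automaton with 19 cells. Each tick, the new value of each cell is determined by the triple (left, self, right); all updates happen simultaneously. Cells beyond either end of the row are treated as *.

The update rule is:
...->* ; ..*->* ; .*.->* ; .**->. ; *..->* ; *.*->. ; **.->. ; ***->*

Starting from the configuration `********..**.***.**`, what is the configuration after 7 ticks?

*******.**....*...*
******....********.
*****.****.******..
****...**...****.**
***.***..***.**...*
**...*.**.*....***.
*.****....*****.*..

*.****....*****.*..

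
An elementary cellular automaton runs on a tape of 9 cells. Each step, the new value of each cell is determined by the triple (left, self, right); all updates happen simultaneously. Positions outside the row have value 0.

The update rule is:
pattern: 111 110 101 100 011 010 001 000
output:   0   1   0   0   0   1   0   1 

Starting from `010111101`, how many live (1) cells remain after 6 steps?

010000101
010110101
010010101
010010101  (fixed point — unchanged through step 6)
count of 1: 4

4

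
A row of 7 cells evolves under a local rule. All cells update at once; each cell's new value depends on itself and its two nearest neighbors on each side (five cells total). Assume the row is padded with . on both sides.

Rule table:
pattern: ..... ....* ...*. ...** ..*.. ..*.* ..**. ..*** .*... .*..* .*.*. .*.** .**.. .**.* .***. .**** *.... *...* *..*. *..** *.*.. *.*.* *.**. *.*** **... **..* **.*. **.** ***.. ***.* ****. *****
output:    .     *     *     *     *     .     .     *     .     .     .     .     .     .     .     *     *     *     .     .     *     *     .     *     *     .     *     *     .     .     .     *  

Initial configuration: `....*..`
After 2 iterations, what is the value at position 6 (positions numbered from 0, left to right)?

*

iteration 1: ..***.*
iteration 2: ***..**
position 6 holds *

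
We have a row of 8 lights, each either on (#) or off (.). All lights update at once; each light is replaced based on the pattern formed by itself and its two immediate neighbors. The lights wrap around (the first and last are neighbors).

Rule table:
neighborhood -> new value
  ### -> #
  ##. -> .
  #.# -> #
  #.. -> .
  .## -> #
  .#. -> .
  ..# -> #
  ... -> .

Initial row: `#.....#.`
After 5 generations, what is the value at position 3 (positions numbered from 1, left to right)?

generation 1: .....#.#
generation 2: ....#.#.
generation 3: ...#.#..
generation 4: ..#.#...
generation 5: .#.#....
position 3 holds .

.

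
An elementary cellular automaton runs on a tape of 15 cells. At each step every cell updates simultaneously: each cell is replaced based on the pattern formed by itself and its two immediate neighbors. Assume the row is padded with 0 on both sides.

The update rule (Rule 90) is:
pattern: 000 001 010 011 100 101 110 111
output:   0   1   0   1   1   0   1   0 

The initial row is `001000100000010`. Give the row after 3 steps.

010101010000101
100000001001000
010000010110100

010000010110100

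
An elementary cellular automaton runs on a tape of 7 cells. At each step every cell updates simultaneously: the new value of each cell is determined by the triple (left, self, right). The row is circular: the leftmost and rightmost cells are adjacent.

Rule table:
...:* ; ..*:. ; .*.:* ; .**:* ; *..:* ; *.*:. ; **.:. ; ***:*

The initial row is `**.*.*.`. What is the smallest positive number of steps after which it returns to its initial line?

*..*.*.
**.*.*.

2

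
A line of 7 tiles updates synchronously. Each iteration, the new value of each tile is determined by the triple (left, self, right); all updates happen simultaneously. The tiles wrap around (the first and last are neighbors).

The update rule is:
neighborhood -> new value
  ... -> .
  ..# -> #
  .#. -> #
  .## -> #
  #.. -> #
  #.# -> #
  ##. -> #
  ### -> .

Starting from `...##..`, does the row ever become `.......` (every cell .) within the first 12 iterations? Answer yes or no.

..####.
.##..##
#######
.......
all cells are . at iteration 4

yes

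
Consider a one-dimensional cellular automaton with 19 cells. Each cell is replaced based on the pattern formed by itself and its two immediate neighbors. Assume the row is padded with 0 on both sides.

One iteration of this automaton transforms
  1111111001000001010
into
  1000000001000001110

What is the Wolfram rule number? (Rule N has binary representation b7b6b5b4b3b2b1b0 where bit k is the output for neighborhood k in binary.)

position 1: 111 → 0  (bit 7 = 0)
position 6: 110 → 0  (bit 6 = 0)
position 16: 101 → 1  (bit 5 = 1)
position 7: 100 → 0  (bit 4 = 0)
position 0: 011 → 1  (bit 3 = 1)
position 9: 010 → 1  (bit 2 = 1)
position 8: 001 → 0  (bit 1 = 0)
position 11: 000 → 0  (bit 0 = 0)
bits b7..b0 = 00101100 = 44

44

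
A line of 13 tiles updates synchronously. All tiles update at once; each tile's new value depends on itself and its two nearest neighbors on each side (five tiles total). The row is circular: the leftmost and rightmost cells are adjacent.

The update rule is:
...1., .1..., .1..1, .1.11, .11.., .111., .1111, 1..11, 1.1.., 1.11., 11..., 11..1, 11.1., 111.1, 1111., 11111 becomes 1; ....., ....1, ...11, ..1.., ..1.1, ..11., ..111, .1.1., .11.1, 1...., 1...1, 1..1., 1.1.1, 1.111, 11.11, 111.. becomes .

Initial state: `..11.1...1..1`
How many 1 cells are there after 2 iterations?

11..111.1.1..
.111.111..111
count of 1: 9

9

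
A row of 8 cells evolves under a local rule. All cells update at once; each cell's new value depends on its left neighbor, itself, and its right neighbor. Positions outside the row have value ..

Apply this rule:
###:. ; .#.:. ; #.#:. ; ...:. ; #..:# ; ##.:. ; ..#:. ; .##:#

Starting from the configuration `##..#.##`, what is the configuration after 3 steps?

....#...

#.#...#.
...#...#
....#...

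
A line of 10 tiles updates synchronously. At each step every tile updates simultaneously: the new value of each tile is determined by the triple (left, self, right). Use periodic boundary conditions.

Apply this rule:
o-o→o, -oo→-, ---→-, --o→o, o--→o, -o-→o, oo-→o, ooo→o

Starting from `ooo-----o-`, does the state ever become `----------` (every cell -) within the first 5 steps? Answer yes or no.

no

-ooo---ooo
o-ooo-o-oo
oo-ooooo-o
ooo-ooooo-
-ooo-ooooo
step 5 is -ooo-ooooo, still not uniform -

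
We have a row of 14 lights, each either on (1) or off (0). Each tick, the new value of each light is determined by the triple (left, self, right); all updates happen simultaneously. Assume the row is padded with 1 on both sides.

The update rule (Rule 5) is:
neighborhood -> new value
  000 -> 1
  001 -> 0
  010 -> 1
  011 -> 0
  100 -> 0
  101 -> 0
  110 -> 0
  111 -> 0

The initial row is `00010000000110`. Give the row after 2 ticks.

01010000000110

01010111110000
01010000000110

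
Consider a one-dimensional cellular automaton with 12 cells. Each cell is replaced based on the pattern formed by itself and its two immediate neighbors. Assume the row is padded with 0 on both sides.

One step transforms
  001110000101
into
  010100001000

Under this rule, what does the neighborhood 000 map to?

At position 0 the neighborhood is 000; the next row has 0 there.

0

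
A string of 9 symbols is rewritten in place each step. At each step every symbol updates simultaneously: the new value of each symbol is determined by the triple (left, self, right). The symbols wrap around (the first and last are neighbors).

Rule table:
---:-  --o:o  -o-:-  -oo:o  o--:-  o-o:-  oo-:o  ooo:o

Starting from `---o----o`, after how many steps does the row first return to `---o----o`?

9

step 1: --o----o-
step 2: -o----o--
step 3: o----o---
step 4: ----o---o
step 5: ---o---o-
step 6: --o---o--
step 7: -o---o---
step 8: o---o----
step 9: ---o----o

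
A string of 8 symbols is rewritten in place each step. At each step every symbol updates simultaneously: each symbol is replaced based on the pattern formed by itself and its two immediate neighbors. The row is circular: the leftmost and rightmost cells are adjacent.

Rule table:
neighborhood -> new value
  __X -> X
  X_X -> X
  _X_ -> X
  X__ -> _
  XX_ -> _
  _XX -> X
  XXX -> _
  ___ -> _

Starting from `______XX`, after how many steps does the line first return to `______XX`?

8

step 1: _____XX_
step 2: ____XX__
step 3: ___XX___
step 4: __XX____
step 5: _XX_____
step 6: XX______
step 7: X______X
step 8: ______XX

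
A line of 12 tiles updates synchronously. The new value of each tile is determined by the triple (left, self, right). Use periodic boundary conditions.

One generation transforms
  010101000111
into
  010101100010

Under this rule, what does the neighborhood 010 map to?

1

At position 1 the neighborhood is 010; the next row has 1 there.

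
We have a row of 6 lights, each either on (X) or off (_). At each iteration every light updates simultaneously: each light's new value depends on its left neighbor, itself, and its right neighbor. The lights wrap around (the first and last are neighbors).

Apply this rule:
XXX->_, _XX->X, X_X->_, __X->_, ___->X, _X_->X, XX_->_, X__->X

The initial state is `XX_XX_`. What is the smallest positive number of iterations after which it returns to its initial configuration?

X__X__
XX_XX_

2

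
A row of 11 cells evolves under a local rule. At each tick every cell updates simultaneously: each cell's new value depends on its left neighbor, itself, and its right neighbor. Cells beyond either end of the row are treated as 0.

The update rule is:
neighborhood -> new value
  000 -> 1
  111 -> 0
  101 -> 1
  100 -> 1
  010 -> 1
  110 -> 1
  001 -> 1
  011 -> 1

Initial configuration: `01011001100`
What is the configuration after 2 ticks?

10000000001

11111111111
10000000001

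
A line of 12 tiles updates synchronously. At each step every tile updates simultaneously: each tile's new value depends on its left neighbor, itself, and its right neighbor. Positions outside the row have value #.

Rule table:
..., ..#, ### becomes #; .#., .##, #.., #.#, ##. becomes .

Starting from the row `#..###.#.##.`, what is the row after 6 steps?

..#.#.......
.#....######
...###.#####
.##.#...####
......##.###
.#####....##

.#####....##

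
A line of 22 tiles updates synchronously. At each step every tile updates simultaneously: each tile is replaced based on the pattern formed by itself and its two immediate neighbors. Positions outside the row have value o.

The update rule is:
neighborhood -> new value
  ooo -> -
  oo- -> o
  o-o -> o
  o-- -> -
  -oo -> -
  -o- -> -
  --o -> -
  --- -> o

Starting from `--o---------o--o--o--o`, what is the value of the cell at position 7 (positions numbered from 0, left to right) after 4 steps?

step 1: ----ooooooo-----------
step 2: -oo-------o-ooooooooo-
step 3: o-o-ooooo--o--------oo
step 4: oo-o----o----oooooo---
position 7 holds -

-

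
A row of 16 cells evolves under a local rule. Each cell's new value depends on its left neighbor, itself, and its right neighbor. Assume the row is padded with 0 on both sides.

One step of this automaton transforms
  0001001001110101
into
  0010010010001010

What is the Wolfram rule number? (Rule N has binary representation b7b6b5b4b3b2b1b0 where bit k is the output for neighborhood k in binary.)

position 10: 111 → 0  (bit 7 = 0)
position 11: 110 → 0  (bit 6 = 0)
position 12: 101 → 1  (bit 5 = 1)
position 4: 100 → 0  (bit 4 = 0)
position 9: 011 → 0  (bit 3 = 0)
position 3: 010 → 0  (bit 2 = 0)
position 2: 001 → 1  (bit 1 = 1)
position 0: 000 → 0  (bit 0 = 0)
bits b7..b0 = 00100010 = 34

34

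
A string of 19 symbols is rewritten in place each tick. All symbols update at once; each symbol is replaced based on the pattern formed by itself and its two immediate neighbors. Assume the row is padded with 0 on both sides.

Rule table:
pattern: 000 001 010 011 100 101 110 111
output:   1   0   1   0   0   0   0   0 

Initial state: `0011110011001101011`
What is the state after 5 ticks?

1000000000000001000
1011111111111101011
1000000000000001000  (repeats tick 1; period 2)
tick 5: 1000000000000001000

1000000000000001000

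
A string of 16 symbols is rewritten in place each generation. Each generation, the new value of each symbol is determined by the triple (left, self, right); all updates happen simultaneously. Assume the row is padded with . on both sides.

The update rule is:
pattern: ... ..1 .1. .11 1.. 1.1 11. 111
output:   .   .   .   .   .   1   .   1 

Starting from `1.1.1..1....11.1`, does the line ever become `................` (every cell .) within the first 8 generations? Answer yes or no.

generation 1: .1.1..........1.
generation 2: ..1.............
generation 3: ................
all cells are . at generation 3

yes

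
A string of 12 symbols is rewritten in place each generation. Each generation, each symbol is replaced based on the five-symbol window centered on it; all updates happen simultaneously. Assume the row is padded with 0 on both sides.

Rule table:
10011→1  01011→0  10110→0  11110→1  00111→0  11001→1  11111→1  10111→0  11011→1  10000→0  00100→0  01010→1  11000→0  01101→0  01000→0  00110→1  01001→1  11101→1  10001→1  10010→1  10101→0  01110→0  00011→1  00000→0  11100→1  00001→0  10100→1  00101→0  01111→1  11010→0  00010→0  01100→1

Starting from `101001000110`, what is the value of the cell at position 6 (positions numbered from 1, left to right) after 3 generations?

generation 1: 011110011110
generation 2: 101111101110
generation 3: 000111110010
position 6 holds 1

1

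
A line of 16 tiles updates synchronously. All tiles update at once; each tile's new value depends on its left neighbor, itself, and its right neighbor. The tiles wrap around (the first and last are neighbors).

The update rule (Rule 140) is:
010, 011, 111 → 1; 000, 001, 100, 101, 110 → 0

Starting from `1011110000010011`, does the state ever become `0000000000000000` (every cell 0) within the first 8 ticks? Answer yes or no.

no

tick 1: 0011100000010011
tick 2: 0011000000010010
tick 3: 0010000000010010
tick 4: 0010000000010010  (fixed point — unchanged through tick 8)
tick 8 is 0010000000010010, still not uniform 0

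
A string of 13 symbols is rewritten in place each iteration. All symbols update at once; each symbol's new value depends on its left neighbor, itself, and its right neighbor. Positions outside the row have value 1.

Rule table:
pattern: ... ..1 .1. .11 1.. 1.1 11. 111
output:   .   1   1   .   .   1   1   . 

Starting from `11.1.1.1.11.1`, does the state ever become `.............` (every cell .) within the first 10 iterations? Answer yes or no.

no

.11111111.11.
1.......11.11
1......1.11..
1.....111.1.1
1....1..1111.
1...11.1...11
1..1.111..1..
1.111..1.11.1
11..1.111.11.
.1.111..11.11
iteration 10 is .1.111..11.11, still not uniform .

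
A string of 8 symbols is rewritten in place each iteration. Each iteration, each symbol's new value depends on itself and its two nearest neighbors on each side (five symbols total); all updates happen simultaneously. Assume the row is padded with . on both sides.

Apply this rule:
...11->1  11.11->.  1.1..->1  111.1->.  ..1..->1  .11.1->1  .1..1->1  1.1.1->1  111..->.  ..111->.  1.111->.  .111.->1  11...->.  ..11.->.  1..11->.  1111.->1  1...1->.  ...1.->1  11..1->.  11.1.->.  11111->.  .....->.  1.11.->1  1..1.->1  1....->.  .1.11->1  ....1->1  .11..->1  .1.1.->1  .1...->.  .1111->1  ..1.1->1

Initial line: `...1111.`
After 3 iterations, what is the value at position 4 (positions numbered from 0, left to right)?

1

.11.11..
1.1.11..
111111..
position 4 holds 1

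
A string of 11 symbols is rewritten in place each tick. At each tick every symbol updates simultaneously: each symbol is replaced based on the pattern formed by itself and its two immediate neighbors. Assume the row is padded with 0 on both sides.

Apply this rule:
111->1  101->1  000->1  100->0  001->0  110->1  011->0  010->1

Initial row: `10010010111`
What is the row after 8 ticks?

01101001001

10010011011
10010001101
10010100111
10011100011
10001101001
10100111001
11100011001
01101001001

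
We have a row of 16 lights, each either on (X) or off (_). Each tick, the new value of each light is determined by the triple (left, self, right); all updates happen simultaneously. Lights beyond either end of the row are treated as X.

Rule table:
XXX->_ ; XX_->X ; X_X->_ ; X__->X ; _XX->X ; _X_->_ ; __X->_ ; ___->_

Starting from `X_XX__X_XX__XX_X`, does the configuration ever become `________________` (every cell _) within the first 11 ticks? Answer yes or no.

no

X_XXX___XXX_XX_X
X_X_XX__X_X_XX_X
X___XXX_____XX_X
XX__X_XX____XX_X
_XX___XXX___XX_X
_XXX__X_XX__XX_X
_X_XX___XXX_XX_X
___XXX__X_X_XX_X
X__X_XX_____XX_X
XX___XXX____XX_X
_XX__X_XX___XX_X
tick 11 is _XX__X_XX___XX_X, still not uniform _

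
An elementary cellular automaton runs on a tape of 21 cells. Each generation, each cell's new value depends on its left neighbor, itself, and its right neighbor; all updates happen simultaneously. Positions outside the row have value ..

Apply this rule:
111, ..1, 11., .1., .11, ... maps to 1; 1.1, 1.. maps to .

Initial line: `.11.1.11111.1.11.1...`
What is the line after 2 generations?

111.1.11111.1.11.1.11

generation 1: 111.1.11111.1.11.1.11
generation 2: 111.1.11111.1.11.1.11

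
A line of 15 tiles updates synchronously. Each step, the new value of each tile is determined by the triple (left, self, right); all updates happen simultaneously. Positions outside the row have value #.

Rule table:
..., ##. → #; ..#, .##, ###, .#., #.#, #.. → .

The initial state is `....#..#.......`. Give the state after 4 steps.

step 1: .##......#####.
step 2: ..#.####.....#.
step 3: .......#.###...
step 4: .#####.....#.#.

.#####.....#.#.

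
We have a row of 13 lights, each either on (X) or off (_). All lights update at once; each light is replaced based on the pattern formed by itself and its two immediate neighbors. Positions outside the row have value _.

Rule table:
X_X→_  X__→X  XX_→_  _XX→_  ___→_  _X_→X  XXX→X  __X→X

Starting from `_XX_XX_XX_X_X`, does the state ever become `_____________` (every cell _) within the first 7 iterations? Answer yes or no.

no

X_________X_X
XX_______XX_X
__X_____X___X
_XXX___XXX_XX
X_X_X_X_X____
X_X_X_X_XX___
X_X_X_X___X__
iteration 7 is X_X_X_X___X__, still not uniform _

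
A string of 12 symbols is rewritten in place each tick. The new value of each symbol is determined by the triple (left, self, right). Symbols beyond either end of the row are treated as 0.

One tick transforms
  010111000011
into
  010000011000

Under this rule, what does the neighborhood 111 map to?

0

At position 4 the neighborhood is 111; the next row has 0 there.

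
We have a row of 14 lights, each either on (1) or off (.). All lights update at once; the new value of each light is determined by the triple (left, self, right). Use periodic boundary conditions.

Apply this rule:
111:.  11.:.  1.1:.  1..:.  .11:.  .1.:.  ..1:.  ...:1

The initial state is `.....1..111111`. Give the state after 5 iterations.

.111..........
.....111111111
.111..........  (repeats iteration 1; period 2)
iteration 5: .111..........

.111..........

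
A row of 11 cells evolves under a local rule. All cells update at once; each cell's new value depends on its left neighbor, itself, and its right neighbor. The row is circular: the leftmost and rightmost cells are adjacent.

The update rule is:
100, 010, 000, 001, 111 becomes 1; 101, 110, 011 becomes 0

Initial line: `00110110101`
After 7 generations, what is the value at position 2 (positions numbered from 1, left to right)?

generation 1: 11000000101
generation 2: 10111111100
generation 3: 10011111011
generation 4: 01101110001
generation 5: 00000101111
generation 6: 11111100110
generation 7: 01111011000
position 2 holds 1

1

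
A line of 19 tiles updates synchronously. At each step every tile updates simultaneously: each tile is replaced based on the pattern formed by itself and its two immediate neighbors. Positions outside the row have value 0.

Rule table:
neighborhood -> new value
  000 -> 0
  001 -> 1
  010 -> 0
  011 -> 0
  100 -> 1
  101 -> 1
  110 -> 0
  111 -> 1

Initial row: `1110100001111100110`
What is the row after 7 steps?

0101010010101011001

0101010010111011001
1010101101010100110
0101010010101011001
1010101101010100110  (repeats step 2; period 2)
step 7: 0101010010101011001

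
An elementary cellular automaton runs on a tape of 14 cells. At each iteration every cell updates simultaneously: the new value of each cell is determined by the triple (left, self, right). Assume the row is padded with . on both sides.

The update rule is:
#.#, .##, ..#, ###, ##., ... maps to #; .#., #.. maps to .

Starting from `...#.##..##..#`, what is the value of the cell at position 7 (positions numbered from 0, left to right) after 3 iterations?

###.###.###.#.
############..
############.#
position 7 holds #

#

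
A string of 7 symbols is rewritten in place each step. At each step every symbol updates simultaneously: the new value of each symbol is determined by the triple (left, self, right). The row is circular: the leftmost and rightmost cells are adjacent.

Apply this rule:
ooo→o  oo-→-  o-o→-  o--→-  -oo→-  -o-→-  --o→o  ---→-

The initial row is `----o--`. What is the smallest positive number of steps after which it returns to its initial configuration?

7

---o---
--o----
-o-----
o------
------o
-----o-
----o--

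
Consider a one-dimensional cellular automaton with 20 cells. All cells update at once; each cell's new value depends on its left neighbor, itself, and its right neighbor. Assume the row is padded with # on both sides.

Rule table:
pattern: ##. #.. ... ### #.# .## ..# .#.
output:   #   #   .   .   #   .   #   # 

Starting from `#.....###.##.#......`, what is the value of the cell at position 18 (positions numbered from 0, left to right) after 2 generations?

##...#..##.####....#
.##.####.##...##..#.
position 18 holds #

#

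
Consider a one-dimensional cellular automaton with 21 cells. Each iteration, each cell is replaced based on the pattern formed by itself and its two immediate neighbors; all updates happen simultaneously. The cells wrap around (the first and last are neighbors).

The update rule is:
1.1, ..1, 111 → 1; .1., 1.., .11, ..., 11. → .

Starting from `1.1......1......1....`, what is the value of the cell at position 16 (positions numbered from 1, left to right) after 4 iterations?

.

iteration 1: .1......1......1....1
iteration 2: 1......1......1....1.
iteration 3: ......1......1....1.1
iteration 4: .....1......1....1.1.
position 16 holds .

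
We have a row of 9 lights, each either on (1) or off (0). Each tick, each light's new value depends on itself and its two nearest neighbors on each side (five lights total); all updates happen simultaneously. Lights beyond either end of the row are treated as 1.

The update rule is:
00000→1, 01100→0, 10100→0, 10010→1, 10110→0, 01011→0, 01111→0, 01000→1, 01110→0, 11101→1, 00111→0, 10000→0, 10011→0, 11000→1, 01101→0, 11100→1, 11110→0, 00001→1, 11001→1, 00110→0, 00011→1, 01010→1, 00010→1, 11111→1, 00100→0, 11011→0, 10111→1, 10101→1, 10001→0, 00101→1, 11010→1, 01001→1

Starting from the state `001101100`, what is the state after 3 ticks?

010101010

100000010
110111110
010101010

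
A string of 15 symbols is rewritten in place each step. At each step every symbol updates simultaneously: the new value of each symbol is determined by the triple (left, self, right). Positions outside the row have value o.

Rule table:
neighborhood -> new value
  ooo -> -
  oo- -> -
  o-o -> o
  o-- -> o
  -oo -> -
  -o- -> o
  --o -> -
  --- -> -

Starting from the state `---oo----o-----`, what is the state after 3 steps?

ooo----o---oo--

step 1: o----o---oo----
step 2: -o---oo----o---
step 3: ooo----o---oo--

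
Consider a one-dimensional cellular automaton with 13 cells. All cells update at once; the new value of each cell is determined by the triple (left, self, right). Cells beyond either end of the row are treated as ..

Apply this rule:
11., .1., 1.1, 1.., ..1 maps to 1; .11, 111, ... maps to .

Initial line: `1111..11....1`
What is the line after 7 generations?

...111.11..11
..1..11.111.1
.1111.11..111
1...11.111..1
11.1.11..1111
.1111.111...1
1...11..11.11

1...11..11.11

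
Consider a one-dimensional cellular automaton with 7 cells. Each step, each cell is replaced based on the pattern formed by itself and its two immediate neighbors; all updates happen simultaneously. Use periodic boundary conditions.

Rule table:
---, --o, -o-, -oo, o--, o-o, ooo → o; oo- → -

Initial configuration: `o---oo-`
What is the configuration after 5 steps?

o-ooooo

step 1: ooooo-o
step 2: oooo-oo
step 3: ooo-ooo
step 4: oo-oooo
step 5: o-ooooo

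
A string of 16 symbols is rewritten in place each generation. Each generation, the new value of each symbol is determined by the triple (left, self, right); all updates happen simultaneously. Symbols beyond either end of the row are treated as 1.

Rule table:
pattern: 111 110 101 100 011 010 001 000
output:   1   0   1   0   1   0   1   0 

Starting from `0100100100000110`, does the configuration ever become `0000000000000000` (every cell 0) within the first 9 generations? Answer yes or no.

1001001000001101
0010010000011011
0100100000110111
1001000001101111
0010000011011111
0100000110111111
1000001101111111
0000011011111111
0000110111111111
generation 9 is 0000110111111111, still not uniform 0

no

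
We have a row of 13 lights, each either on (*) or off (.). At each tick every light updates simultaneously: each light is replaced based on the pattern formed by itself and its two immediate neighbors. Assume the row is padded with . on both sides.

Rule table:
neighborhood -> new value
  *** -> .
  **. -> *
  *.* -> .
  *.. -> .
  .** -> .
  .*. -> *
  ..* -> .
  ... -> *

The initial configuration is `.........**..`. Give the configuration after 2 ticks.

.......*..*.*

********..*.*
.......*..*.*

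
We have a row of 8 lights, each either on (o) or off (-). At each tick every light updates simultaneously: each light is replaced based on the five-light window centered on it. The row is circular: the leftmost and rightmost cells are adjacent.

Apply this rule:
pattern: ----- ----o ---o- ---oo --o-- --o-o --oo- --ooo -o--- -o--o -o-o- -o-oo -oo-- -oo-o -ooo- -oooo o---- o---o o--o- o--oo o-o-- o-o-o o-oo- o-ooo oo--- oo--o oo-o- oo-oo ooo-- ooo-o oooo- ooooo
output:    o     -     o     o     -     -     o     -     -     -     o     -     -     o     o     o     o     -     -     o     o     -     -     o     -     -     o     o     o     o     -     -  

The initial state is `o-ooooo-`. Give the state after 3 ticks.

--oo--oo
-oo--oo-
oo--oo--

oo--oo--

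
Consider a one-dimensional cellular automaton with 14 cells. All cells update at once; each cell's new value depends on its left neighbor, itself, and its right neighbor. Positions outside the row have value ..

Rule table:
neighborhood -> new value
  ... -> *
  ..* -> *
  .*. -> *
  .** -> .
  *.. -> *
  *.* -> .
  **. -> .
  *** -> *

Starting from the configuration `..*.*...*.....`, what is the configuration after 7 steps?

***.**********
.*...********.
*****.******.*
.***...****..*
*.*.***.**.***
*.*..*......*.
*.************

*.************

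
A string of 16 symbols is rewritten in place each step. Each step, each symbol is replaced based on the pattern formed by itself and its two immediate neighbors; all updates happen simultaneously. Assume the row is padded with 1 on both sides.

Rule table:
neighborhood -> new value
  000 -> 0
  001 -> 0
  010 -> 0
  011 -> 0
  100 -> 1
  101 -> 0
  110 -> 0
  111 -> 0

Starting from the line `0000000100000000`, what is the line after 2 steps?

0100000001000000

step 1: 1000000010000000
step 2: 0100000001000000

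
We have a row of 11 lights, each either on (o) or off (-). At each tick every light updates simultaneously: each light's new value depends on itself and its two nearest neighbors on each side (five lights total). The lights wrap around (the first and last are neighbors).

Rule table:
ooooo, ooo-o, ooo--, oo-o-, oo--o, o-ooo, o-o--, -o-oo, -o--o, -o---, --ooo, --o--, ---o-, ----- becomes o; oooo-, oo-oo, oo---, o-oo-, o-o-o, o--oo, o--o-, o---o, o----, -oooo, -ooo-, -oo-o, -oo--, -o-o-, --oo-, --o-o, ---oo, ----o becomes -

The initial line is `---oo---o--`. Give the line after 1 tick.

o------ooo-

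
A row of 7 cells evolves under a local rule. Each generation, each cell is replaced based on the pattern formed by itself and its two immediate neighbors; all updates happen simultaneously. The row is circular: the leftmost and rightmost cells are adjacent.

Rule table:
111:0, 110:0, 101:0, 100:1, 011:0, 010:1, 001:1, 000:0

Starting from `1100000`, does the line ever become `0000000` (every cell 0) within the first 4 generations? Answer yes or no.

yes

0010001
1111011
0000000
all cells are 0 at generation 3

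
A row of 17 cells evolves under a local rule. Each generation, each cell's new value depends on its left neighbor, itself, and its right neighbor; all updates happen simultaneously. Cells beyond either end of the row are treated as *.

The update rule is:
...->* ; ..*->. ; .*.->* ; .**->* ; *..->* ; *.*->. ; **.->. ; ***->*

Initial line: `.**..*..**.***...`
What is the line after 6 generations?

.*.*.*..**.*..*..

generation 1: .*.*.**.*..**.**.
generation 2: .*.*.*..**.*..*..
generation 3: .*.*.**.*..**.**.  (repeats generation 1; period 2)
generation 6: .*.*.*..**.*..*..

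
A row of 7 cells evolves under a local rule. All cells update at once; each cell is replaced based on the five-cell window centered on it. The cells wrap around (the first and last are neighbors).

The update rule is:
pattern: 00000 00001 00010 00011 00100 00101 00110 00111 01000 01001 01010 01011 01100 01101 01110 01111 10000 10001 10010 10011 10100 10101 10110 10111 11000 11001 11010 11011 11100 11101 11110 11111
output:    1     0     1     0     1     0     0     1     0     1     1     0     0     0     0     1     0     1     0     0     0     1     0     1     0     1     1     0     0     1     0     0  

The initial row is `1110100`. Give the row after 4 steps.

1011010
1000111
0010110
1100000

1100000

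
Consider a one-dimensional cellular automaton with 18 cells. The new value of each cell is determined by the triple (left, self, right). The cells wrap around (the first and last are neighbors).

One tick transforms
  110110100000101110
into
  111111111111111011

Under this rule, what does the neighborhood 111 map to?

0

At position 15 the neighborhood is 111; the next row has 0 there.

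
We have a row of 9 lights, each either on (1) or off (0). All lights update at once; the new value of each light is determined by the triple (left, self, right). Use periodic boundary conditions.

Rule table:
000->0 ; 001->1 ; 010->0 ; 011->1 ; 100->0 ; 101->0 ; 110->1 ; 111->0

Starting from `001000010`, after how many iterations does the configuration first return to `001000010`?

9

010000100
100001000
000010001
000100010
001000100
010001000
100010000
000100001
001000010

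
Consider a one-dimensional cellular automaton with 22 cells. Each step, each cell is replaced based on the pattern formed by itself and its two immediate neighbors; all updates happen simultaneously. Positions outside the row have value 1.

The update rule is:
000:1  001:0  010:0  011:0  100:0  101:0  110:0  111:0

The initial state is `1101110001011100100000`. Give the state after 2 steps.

0000000100000000001110
0111110001111111100000

0111110001111111100000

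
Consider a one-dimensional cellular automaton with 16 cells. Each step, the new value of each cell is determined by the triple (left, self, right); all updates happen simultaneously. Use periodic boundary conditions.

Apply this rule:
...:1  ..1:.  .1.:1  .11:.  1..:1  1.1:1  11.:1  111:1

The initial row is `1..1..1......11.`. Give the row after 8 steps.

111..1111.11.111

step 1: 11.11.111111..11
step 2: 111.11.111111..1
step 3: 1111.11.111111..
step 4: .1111.11.111111.
step 5: ..1111.11.111111
step 6: 1..1111.11.11111
step 7: 11..1111.11.1111
step 8: 111..1111.11.111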